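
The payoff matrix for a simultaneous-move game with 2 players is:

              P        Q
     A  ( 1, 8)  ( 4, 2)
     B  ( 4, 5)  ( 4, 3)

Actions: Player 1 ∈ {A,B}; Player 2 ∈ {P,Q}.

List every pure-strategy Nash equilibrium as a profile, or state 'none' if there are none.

NE set: (B,P)

(A,P): not NE [P1→B gives 4>1]
(A,Q): not NE [P2→P gives 8>2]
(B,P): NE
(B,Q): not NE [P2→P gives 5>3]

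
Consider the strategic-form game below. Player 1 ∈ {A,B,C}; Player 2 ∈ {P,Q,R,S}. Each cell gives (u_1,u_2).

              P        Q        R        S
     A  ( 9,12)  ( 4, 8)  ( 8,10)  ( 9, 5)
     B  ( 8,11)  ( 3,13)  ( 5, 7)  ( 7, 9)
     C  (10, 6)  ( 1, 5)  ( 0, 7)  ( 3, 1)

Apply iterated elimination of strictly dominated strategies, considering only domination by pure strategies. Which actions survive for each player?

IESDS → P1:{A,C} P2:{P,R}

P1 drop B (A beats it: P:9>8 Q:4>3 R:8>5 S:9>7)
P2 drop Q (P beats it: A:12>8 C:6>5)
P2 drop S (P beats it: A:12>5 C:6>1)
P1→{A,C} P2→{P,R}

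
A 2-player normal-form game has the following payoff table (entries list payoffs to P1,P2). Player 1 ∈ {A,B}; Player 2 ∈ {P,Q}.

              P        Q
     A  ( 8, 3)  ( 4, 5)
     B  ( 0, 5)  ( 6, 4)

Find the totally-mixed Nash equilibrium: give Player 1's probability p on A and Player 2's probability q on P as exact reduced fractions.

P1 mixes 1/3 on A; P2 mixes 1/5 on P

P1 indiff ⇒ q·8+(1-q)·4 = q·0+(1-q)·6 ⇒ q(8) = (1-q)(2) ⇒ q = 1/5
P2 indiff ⇒ p·3+(1-p)·5 = p·5+(1-p)·4 ⇒ p(-2) = (1-p)(-1) ⇒ p = 1/3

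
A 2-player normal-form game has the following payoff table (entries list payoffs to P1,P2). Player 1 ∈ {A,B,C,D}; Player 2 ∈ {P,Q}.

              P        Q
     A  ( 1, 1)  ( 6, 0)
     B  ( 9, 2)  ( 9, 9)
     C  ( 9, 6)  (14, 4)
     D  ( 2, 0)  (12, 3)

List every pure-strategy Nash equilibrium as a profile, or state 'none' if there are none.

(A,P): not NE [P1→C gives 9>1]
(A,Q): not NE [P1→C gives 14>6; P2→P gives 1>0]
(B,P): not NE [P2→Q gives 9>2]
(B,Q): not NE [P1→C gives 14>9]
(C,P): NE
(C,Q): not NE [P2→P gives 6>4]
(D,P): not NE [P1→C gives 9>2; P2→Q gives 3>0]
(D,Q): not NE [P1→C gives 14>12]

Nash profiles: (C,P)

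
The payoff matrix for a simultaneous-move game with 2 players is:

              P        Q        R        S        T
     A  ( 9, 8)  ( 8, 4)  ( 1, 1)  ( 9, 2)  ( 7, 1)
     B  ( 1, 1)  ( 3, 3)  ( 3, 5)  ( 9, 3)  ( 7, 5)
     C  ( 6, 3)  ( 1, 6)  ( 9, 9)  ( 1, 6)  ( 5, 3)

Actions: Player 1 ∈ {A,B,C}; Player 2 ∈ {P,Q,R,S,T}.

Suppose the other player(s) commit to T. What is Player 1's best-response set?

u_1(A vs T) = 7
u_1(B vs T) = 7
u_1(C vs T) = 5
max payoff 7 at {A,B}

argmax u_1 = {A,B}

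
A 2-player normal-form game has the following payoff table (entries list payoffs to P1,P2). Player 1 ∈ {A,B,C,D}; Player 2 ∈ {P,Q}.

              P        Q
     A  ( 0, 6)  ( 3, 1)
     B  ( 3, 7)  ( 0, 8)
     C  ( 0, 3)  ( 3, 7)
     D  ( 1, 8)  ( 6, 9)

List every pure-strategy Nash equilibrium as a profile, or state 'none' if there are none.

Nash profiles: (D,Q)

(A,P): not NE [P1→B gives 3>0]
(A,Q): not NE [P1→D gives 6>3; P2→P gives 6>1]
(B,P): not NE [P2→Q gives 8>7]
(B,Q): not NE [P1→D gives 6>0]
(C,P): not NE [P1→B gives 3>0; P2→Q gives 7>3]
(C,Q): not NE [P1→D gives 6>3]
(D,P): not NE [P1→B gives 3>1; P2→Q gives 9>8]
(D,Q): NE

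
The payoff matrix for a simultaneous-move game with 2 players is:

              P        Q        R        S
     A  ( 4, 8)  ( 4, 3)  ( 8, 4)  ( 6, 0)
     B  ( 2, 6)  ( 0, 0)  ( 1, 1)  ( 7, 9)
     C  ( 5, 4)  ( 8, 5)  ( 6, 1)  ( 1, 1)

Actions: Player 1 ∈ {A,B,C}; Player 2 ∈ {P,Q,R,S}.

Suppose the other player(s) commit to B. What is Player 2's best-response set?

P2 best: {S}

u_2(P vs B) = 6
u_2(Q vs B) = 0
u_2(R vs B) = 1
u_2(S vs B) = 9
max payoff 9 at {S}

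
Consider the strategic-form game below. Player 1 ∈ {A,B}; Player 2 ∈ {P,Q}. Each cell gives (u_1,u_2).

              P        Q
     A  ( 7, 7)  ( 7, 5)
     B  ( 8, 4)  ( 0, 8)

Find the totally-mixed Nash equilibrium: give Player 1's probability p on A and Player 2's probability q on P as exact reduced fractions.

(p,q) = (2/3, 7/8)

P1 indiff ⇒ q·7+(1-q)·7 = q·8+(1-q)·0 ⇒ q(-1) = (1-q)(-7) ⇒ q = 7/8
P2 indiff ⇒ p·7+(1-p)·4 = p·5+(1-p)·8 ⇒ p(2) = (1-p)(4) ⇒ p = 2/3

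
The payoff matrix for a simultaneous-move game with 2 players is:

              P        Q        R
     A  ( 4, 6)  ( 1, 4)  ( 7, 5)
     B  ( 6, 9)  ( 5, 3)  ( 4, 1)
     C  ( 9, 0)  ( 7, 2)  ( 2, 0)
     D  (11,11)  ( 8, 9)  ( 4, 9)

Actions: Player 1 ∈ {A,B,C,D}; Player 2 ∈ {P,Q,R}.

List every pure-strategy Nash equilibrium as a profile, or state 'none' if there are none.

NE set: (D,P)

(A,P): not NE [P1→D gives 11>4]
(A,Q): not NE [P1→D gives 8>1; P2→P gives 6>4]
(A,R): not NE [P2→P gives 6>5]
(B,P): not NE [P1→D gives 11>6]
(B,Q): not NE [P1→D gives 8>5; P2→P gives 9>3]
(B,R): not NE [P1→A gives 7>4; P2→P gives 9>1]
(C,P): not NE [P1→D gives 11>9; P2→Q gives 2>0]
(C,Q): not NE [P1→D gives 8>7]
(C,R): not NE [P1→A gives 7>2; P2→Q gives 2>0]
(D,P): NE
(D,Q): not NE [P2→P gives 11>9]
(D,R): not NE [P1→A gives 7>4; P2→P gives 11>9]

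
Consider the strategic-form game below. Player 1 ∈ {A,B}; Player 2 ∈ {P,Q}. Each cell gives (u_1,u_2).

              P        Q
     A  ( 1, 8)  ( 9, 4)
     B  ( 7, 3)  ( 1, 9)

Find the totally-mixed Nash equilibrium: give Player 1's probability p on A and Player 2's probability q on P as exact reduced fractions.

P1 indiff ⇒ q·1+(1-q)·9 = q·7+(1-q)·1 ⇒ q(-6) = (1-q)(-8) ⇒ q = 4/7
P2 indiff ⇒ p·8+(1-p)·3 = p·4+(1-p)·9 ⇒ p(4) = (1-p)(6) ⇒ p = 3/5

p=3/5, q=4/7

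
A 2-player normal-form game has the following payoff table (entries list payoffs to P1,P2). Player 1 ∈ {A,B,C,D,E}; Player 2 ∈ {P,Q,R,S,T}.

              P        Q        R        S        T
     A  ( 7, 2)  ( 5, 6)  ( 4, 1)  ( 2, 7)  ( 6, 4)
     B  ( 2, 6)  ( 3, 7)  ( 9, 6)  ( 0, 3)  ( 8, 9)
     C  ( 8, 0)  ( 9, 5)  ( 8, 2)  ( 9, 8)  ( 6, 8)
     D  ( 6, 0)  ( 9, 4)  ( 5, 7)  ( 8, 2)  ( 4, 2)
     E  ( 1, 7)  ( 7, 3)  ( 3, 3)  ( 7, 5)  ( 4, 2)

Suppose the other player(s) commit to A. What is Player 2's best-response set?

BR_2 = {S}

u_2(P vs A) = 2
u_2(Q vs A) = 6
u_2(R vs A) = 1
u_2(S vs A) = 7
u_2(T vs A) = 4
max payoff 7 at {S}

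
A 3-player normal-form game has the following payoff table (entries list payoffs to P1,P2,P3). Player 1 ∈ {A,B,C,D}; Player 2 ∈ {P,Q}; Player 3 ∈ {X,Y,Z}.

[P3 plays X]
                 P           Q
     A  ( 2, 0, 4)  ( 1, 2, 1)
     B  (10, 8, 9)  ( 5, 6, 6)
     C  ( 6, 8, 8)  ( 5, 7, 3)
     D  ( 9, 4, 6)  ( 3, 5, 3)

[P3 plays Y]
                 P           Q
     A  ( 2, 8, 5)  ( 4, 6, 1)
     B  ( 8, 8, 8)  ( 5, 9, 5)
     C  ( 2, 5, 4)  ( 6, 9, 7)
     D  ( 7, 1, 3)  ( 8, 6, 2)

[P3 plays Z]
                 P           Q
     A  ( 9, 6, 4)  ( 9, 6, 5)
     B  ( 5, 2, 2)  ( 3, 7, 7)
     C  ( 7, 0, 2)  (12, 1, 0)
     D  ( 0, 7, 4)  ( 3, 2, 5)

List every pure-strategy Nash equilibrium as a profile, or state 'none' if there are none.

Nash profiles: (B,P,X)

(A,P,X): not NE [P1→B gives 10>2; P2→Q gives 2>0; P3→Y gives 5>4]
(A,P,Y): not NE [P1→B gives 8>2]
(A,P,Z): not NE [P3→Y gives 5>4]
(A,Q,X): not NE [P1→C gives 5>1; P3→Z gives 5>1]
(A,Q,Y): not NE [P1→D gives 8>4; P2→P gives 8>6; P3→Z gives 5>1]
(A,Q,Z): not NE [P1→C gives 12>9]
(B,P,X): NE
(B,P,Y): not NE [P2→Q gives 9>8; P3→X gives 9>8]
(B,P,Z): not NE [P1→A gives 9>5; P2→Q gives 7>2; P3→X gives 9>2]
(B,Q,X): not NE [P2→P gives 8>6; P3→Z gives 7>6]
(B,Q,Y): not NE [P1→D gives 8>5; P3→Z gives 7>5]
(B,Q,Z): not NE [P1→C gives 12>3]
(C,P,X): not NE [P1→B gives 10>6]
(C,P,Y): not NE [P1→B gives 8>2; P2→Q gives 9>5; P3→X gives 8>4]
(C,P,Z): not NE [P1→A gives 9>7; P2→Q gives 1>0; P3→X gives 8>2]
(C,Q,X): not NE [P2→P gives 8>7; P3→Y gives 7>3]
(C,Q,Y): not NE [P1→D gives 8>6]
(C,Q,Z): not NE [P3→Y gives 7>0]
(D,P,X): not NE [P1→B gives 10>9; P2→Q gives 5>4]
(D,P,Y): not NE [P1→B gives 8>7; P2→Q gives 6>1; P3→X gives 6>3]
(D,P,Z): not NE [P1→A gives 9>0; P3→X gives 6>4]
(D,Q,X): not NE [P1→C gives 5>3; P3→Z gives 5>3]
(D,Q,Y): not NE [P3→Z gives 5>2]
(D,Q,Z): not NE [P1→C gives 12>3; P2→P gives 7>2]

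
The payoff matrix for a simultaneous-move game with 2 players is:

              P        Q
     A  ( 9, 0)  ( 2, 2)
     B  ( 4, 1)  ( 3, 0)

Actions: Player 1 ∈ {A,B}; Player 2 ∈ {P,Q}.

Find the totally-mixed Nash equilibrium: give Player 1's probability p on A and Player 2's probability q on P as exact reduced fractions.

P1 indiff ⇒ q·9+(1-q)·2 = q·4+(1-q)·3 ⇒ q(5) = (1-q)(1) ⇒ q = 1/6
P2 indiff ⇒ p·0+(1-p)·1 = p·2+(1-p)·0 ⇒ p(-2) = (1-p)(-1) ⇒ p = 1/3

(p,q) = (1/3, 1/6)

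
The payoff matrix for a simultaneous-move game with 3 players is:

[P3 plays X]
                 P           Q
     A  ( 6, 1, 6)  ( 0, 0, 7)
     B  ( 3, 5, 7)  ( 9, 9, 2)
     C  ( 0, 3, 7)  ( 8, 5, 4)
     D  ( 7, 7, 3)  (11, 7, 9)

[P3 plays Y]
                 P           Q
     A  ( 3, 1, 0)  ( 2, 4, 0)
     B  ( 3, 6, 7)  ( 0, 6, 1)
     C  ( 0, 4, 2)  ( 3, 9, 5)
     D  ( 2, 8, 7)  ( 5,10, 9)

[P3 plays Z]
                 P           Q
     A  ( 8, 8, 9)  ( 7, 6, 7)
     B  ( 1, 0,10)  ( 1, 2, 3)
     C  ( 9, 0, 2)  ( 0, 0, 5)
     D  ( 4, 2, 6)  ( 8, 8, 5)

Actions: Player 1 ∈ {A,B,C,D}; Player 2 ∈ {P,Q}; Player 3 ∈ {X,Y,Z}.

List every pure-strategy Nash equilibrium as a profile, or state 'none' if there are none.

NE set: (D,Q,X), (D,Q,Y)

(A,P,X): not NE [P1→D gives 7>6; P3→Z gives 9>6]
(A,P,Y): not NE [P2→Q gives 4>1; P3→Z gives 9>0]
(A,P,Z): not NE [P1→C gives 9>8]
(A,Q,X): not NE [P1→D gives 11>0; P2→P gives 1>0]
(A,Q,Y): not NE [P1→D gives 5>2; P3→Z gives 7>0]
(A,Q,Z): not NE [P1→D gives 8>7; P2→P gives 8>6]
(B,P,X): not NE [P1→D gives 7>3; P2→Q gives 9>5; P3→Z gives 10>7]
(B,P,Y): not NE [P3→Z gives 10>7]
(B,P,Z): not NE [P1→C gives 9>1; P2→Q gives 2>0]
(B,Q,X): not NE [P1→D gives 11>9; P3→Z gives 3>2]
(B,Q,Y): not NE [P1→D gives 5>0; P3→Z gives 3>1]
(B,Q,Z): not NE [P1→D gives 8>1]
(C,P,X): not NE [P1→D gives 7>0; P2→Q gives 5>3]
(C,P,Y): not NE [P1→B gives 3>0; P2→Q gives 9>4; P3→X gives 7>2]
(C,P,Z): not NE [P3→X gives 7>2]
(C,Q,X): not NE [P1→D gives 11>8; P3→Z gives 5>4]
(C,Q,Y): not NE [P1→D gives 5>3]
(C,Q,Z): not NE [P1→D gives 8>0]
(D,P,X): not NE [P3→Y gives 7>3]
(D,P,Y): not NE [P1→B gives 3>2; P2→Q gives 10>8]
(D,P,Z): not NE [P1→C gives 9>4; P2→Q gives 8>2; P3→Y gives 7>6]
(D,Q,X): NE
(D,Q,Y): NE
(D,Q,Z): not NE [P3→Y gives 9>5]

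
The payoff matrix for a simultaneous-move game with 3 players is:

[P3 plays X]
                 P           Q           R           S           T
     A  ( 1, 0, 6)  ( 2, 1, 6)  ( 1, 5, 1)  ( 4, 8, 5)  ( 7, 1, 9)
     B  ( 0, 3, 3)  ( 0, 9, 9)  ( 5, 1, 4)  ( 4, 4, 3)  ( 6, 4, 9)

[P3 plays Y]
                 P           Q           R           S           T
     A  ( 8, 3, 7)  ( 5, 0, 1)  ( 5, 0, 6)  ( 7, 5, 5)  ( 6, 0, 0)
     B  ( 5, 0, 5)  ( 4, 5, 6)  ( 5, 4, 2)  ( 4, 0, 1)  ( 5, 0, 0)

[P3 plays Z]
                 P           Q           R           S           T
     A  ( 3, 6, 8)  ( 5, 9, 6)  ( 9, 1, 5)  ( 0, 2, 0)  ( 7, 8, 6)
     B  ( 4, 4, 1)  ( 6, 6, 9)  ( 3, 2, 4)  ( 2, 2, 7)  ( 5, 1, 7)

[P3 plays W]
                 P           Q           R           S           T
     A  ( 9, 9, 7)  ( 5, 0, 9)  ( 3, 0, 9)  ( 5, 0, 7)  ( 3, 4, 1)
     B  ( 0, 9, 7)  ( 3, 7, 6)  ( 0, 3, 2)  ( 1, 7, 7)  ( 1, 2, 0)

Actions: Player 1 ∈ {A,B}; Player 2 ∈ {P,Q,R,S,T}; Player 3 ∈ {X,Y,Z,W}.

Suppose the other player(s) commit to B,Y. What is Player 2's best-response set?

argmax u_2 = {Q}

u_2(P vs B,Y) = 0
u_2(Q vs B,Y) = 5
u_2(R vs B,Y) = 4
u_2(S vs B,Y) = 0
u_2(T vs B,Y) = 0
max payoff 5 at {Q}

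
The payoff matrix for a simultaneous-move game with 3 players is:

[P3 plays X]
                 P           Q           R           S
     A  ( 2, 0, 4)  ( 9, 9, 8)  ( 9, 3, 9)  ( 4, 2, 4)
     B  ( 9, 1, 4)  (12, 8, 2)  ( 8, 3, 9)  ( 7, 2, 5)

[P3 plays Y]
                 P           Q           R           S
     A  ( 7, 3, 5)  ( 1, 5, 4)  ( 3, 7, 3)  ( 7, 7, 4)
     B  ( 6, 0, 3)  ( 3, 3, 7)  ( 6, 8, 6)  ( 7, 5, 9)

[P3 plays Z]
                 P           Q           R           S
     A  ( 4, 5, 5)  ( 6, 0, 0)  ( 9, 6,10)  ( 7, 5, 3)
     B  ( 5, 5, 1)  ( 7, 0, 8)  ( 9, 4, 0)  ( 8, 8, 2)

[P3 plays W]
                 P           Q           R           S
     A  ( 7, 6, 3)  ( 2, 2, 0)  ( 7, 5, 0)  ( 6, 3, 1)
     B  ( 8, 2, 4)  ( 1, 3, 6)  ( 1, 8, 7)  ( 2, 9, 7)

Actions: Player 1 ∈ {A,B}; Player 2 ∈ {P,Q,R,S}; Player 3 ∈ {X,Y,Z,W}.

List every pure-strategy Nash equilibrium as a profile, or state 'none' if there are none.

(A,P,X): not NE [P1→B gives 9>2; P2→Q gives 9>0; P3→Z gives 5>4]
(A,P,Y): not NE [P2→S gives 7>3]
(A,P,Z): not NE [P1→B gives 5>4; P2→R gives 6>5]
(A,P,W): not NE [P1→B gives 8>7; P3→Z gives 5>3]
(A,Q,X): not NE [P1→B gives 12>9]
(A,Q,Y): not NE [P1→B gives 3>1; P2→S gives 7>5; P3→X gives 8>4]
(A,Q,Z): not NE [P1→B gives 7>6; P2→R gives 6>0; P3→X gives 8>0]
(A,Q,W): not NE [P2→P gives 6>2; P3→X gives 8>0]
(A,R,X): not NE [P2→Q gives 9>3; P3→Z gives 10>9]
(A,R,Y): not NE [P1→B gives 6>3; P3→Z gives 10>3]
(A,R,Z): NE
(A,R,W): not NE [P2→P gives 6>5; P3→Z gives 10>0]
(A,S,X): not NE [P1→B gives 7>4; P2→Q gives 9>2]
(A,S,Y): NE
(A,S,Z): not NE [P1→B gives 8>7; P2→R gives 6>5; P3→Y gives 4>3]
(A,S,W): not NE [P2→P gives 6>3; P3→Y gives 4>1]
(B,P,X): not NE [P2→Q gives 8>1]
(B,P,Y): not NE [P1→A gives 7>6; P2→R gives 8>0; P3→W gives 4>3]
(B,P,Z): not NE [P2→S gives 8>5; P3→W gives 4>1]
(B,P,W): not NE [P2→S gives 9>2]
(B,Q,X): not NE [P3→Z gives 8>2]
(B,Q,Y): not NE [P2→R gives 8>3; P3→Z gives 8>7]
(B,Q,Z): not NE [P2→S gives 8>0]
(B,Q,W): not NE [P1→A gives 2>1; P2→S gives 9>3; P3→Z gives 8>6]
(B,R,X): not NE [P1→A gives 9>8; P2→Q gives 8>3]
(B,R,Y): not NE [P3→X gives 9>6]
(B,R,Z): not NE [P2→S gives 8>4; P3→X gives 9>0]
(B,R,W): not NE [P1→A gives 7>1; P2→S gives 9>8; P3→X gives 9>7]
(B,S,X): not NE [P2→Q gives 8>2; P3→Y gives 9>5]
(B,S,Y): not NE [P2→R gives 8>5]
(B,S,Z): not NE [P3→Y gives 9>2]
(B,S,W): not NE [P1→A gives 6>2; P3→Y gives 9>7]

Nash profiles: (A,R,Z), (A,S,Y)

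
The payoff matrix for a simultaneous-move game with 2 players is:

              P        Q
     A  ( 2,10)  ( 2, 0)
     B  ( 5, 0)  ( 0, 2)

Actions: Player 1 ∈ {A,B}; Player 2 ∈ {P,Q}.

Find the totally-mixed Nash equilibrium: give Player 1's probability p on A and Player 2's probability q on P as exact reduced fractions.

P1 indiff ⇒ q·2+(1-q)·2 = q·5+(1-q)·0 ⇒ q(-3) = (1-q)(-2) ⇒ q = 2/5
P2 indiff ⇒ p·10+(1-p)·0 = p·0+(1-p)·2 ⇒ p(10) = (1-p)(2) ⇒ p = 1/6

P1 mixes 1/6 on A; P2 mixes 2/5 on P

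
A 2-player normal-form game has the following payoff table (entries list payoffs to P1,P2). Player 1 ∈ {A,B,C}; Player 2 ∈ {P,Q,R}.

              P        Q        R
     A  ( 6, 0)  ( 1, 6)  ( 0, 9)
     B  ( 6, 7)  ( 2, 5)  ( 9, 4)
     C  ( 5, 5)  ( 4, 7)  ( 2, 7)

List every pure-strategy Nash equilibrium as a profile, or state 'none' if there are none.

NE set: (B,P), (C,Q)

(A,P): not NE [P2→R gives 9>0]
(A,Q): not NE [P1→C gives 4>1; P2→R gives 9>6]
(A,R): not NE [P1→B gives 9>0]
(B,P): NE
(B,Q): not NE [P1→C gives 4>2; P2→P gives 7>5]
(B,R): not NE [P2→P gives 7>4]
(C,P): not NE [P1→B gives 6>5; P2→R gives 7>5]
(C,Q): NE
(C,R): not NE [P1→B gives 9>2]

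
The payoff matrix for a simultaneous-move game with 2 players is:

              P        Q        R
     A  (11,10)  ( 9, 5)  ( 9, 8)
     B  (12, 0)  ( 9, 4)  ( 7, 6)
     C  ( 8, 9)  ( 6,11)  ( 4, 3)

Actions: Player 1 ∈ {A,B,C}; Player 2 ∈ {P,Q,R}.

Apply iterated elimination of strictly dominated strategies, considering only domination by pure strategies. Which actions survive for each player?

IESDS → P1:{A,B} P2:{P,R}

P1 drop C (A beats it: P:11>8 Q:9>6 R:9>4)
P2 drop Q (R beats it: A:8>5 B:6>4)
P1→{A,B} P2→{P,R}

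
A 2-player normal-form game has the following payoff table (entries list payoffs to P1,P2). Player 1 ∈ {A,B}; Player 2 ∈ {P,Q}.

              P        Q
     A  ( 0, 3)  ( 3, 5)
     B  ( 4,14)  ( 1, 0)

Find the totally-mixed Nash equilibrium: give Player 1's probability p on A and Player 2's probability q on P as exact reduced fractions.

P1 indiff ⇒ q·0+(1-q)·3 = q·4+(1-q)·1 ⇒ q(-4) = (1-q)(-2) ⇒ q = 1/3
P2 indiff ⇒ p·3+(1-p)·14 = p·5+(1-p)·0 ⇒ p(-2) = (1-p)(-14) ⇒ p = 7/8

P1 mixes 7/8 on A; P2 mixes 1/3 on P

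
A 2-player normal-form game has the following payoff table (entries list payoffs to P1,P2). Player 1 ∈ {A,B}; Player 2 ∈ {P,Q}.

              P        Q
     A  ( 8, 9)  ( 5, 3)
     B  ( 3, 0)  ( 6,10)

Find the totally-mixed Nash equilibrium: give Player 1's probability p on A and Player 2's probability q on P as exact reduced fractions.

P1 indiff ⇒ q·8+(1-q)·5 = q·3+(1-q)·6 ⇒ q(5) = (1-q)(1) ⇒ q = 1/6
P2 indiff ⇒ p·9+(1-p)·0 = p·3+(1-p)·10 ⇒ p(6) = (1-p)(10) ⇒ p = 5/8

P1 mixes 5/8 on A; P2 mixes 1/6 on P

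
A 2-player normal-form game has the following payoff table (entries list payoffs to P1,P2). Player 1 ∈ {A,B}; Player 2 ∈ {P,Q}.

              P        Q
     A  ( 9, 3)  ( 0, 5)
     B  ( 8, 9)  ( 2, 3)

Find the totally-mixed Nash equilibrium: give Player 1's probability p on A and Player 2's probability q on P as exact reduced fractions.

(p,q) = (3/4, 2/3)

P1 indiff ⇒ q·9+(1-q)·0 = q·8+(1-q)·2 ⇒ q(1) = (1-q)(2) ⇒ q = 2/3
P2 indiff ⇒ p·3+(1-p)·9 = p·5+(1-p)·3 ⇒ p(-2) = (1-p)(-6) ⇒ p = 3/4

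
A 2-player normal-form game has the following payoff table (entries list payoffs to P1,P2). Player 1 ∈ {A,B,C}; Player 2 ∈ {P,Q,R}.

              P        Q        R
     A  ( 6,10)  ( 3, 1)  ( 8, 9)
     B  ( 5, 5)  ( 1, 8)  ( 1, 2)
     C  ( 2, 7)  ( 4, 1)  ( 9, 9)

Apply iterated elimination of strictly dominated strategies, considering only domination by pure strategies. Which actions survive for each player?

Remaining: P1:{A,C} P2:{P,R}

P1 drop B (A beats it: P:6>5 Q:3>1 R:8>1)
P2 drop Q (P beats it: A:10>1 C:7>1)
P1→{A,C} P2→{P,R}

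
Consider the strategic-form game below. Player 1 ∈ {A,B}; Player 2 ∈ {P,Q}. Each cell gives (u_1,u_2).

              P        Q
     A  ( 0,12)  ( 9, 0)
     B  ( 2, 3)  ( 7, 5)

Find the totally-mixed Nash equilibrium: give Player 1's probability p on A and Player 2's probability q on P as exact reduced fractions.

p=1/7, q=1/2

P1 indiff ⇒ q·0+(1-q)·9 = q·2+(1-q)·7 ⇒ q(-2) = (1-q)(-2) ⇒ q = 1/2
P2 indiff ⇒ p·12+(1-p)·3 = p·0+(1-p)·5 ⇒ p(12) = (1-p)(2) ⇒ p = 1/7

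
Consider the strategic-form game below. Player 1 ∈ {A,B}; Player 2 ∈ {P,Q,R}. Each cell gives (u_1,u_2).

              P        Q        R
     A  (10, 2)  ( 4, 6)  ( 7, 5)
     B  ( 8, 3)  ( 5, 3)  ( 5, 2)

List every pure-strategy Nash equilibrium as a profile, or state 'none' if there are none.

(A,P): not NE [P2→Q gives 6>2]
(A,Q): not NE [P1→B gives 5>4]
(A,R): not NE [P2→Q gives 6>5]
(B,P): not NE [P1→A gives 10>8]
(B,Q): NE
(B,R): not NE [P1→A gives 7>5; P2→Q gives 3>2]

PSNE = {(B,Q)}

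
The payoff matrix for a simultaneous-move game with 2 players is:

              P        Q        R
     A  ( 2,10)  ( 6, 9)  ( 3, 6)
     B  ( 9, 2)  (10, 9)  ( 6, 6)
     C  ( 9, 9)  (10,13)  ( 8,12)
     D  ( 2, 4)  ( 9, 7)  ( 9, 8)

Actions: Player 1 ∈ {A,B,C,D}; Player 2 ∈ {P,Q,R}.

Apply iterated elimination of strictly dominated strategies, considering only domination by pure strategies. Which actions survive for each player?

P1 drop A (B beats it: P:9>2 Q:10>6 R:6>3)
P2 drop P (Q beats it: B:9>2 C:13>9 D:7>4)
P1→{B,C,D} P2→{Q,R}

Survivors P1:{B,C,D} P2:{Q,R}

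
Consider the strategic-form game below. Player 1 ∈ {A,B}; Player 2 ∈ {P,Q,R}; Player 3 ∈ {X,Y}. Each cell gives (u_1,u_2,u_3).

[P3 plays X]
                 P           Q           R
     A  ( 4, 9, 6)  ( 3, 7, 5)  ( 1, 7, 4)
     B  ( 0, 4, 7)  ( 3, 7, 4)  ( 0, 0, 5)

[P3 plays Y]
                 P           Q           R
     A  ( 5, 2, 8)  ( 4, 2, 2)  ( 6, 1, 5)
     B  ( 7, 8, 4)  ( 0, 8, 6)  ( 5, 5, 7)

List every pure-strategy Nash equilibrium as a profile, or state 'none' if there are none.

(A,P,X): not NE [P3→Y gives 8>6]
(A,P,Y): not NE [P1→B gives 7>5]
(A,Q,X): not NE [P2→P gives 9>7]
(A,Q,Y): not NE [P3→X gives 5>2]
(A,R,X): not NE [P2→P gives 9>7; P3→Y gives 5>4]
(A,R,Y): not NE [P2→Q gives 2>1]
(B,P,X): not NE [P1→A gives 4>0; P2→Q gives 7>4]
(B,P,Y): not NE [P3→X gives 7>4]
(B,Q,X): not NE [P3→Y gives 6>4]
(B,Q,Y): not NE [P1→A gives 4>0]
(B,R,X): not NE [P1→A gives 1>0; P2→Q gives 7>0; P3→Y gives 7>5]
(B,R,Y): not NE [P1→A gives 6>5; P2→Q gives 8>5]

Equilibria: none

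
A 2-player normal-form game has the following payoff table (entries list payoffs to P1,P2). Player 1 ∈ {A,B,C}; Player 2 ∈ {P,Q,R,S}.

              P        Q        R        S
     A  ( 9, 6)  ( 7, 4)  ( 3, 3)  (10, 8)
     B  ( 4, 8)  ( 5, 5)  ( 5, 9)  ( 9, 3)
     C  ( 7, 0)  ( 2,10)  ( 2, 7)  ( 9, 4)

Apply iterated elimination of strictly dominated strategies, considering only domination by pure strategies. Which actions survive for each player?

P1 drop C (A beats it: P:9>7 Q:7>2 R:3>2 S:10>9)
P2 drop Q (P beats it: A:6>4 B:8>5)
P1→{A,B} P2→{P,R,S}

Survivors P1:{A,B} P2:{P,R,S}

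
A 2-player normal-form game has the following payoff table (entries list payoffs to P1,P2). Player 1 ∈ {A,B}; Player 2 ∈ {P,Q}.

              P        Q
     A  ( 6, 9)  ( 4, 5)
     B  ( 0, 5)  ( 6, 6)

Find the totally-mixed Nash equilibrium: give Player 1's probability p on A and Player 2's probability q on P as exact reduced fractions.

P1 indiff ⇒ q·6+(1-q)·4 = q·0+(1-q)·6 ⇒ q(6) = (1-q)(2) ⇒ q = 1/4
P2 indiff ⇒ p·9+(1-p)·5 = p·5+(1-p)·6 ⇒ p(4) = (1-p)(1) ⇒ p = 1/5

(p,q) = (1/5, 1/4)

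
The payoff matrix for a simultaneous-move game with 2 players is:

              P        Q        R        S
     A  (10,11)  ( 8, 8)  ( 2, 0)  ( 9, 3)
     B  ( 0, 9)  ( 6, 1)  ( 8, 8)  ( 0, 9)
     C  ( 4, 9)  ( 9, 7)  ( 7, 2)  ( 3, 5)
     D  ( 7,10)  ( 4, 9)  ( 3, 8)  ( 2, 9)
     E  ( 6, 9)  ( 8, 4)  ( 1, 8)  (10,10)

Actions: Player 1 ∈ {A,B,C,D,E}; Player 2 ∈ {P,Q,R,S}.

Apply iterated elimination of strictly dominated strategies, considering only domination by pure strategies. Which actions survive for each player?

IESDS → P1:{A,E} P2:{P,S}

P2 drop Q (P beats it: A:11>8 B:9>1 C:9>7 D:10>9 E:9>4)
P2 drop R (P beats it: A:11>0 B:9>8 C:9>2 D:10>8 E:9>8)
P1 drop B (A beats it: P:10>0 S:9>0)
P1 drop C (A beats it: P:10>4 S:9>3)
P1 drop D (A beats it: P:10>7 S:9>2)
P1→{A,E} P2→{P,S}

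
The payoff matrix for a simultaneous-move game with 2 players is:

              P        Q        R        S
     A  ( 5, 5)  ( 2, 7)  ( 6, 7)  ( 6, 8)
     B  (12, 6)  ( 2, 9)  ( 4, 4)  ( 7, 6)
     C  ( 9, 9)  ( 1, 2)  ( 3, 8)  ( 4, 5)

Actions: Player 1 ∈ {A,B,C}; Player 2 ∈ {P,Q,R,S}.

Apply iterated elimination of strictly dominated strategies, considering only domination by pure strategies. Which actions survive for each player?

Survivors P1:{A,B} P2:{Q,S}

P1 drop C (B beats it: P:12>9 Q:2>1 R:4>3 S:7>4)
P2 drop P (Q beats it: A:7>5 B:9>6)
P2 drop R (S beats it: A:8>7 B:6>4)
P1→{A,B} P2→{Q,S}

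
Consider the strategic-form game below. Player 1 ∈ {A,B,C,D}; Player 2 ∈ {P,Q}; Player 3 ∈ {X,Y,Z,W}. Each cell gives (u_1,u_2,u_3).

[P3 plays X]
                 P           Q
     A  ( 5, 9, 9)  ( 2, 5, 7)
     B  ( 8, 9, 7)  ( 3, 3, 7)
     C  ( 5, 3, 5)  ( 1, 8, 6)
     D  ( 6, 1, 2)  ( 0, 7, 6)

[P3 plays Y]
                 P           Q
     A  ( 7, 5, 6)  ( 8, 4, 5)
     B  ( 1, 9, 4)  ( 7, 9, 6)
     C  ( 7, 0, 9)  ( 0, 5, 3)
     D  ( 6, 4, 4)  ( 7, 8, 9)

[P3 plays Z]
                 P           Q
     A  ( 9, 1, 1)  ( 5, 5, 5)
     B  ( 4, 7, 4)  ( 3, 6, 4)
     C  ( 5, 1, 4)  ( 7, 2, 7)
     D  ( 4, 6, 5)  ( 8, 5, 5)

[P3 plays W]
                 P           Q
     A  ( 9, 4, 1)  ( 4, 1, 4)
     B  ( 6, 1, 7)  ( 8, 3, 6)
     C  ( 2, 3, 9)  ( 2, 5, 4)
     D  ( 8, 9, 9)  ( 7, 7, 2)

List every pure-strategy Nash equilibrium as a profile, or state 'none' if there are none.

(A,P,X): not NE [P1→B gives 8>5]
(A,P,Y): not NE [P3→X gives 9>6]
(A,P,Z): not NE [P2→Q gives 5>1; P3→X gives 9>1]
(A,P,W): not NE [P3→X gives 9>1]
(A,Q,X): not NE [P1→B gives 3>2; P2→P gives 9>5]
(A,Q,Y): not NE [P2→P gives 5>4; P3→X gives 7>5]
(A,Q,Z): not NE [P1→D gives 8>5; P3→X gives 7>5]
(A,Q,W): not NE [P1→B gives 8>4; P2→P gives 4>1; P3→X gives 7>4]
(B,P,X): NE
(B,P,Y): not NE [P1→C gives 7>1; P3→W gives 7>4]
(B,P,Z): not NE [P1→A gives 9>4; P3→W gives 7>4]
(B,P,W): not NE [P1→A gives 9>6; P2→Q gives 3>1]
(B,Q,X): not NE [P2→P gives 9>3]
(B,Q,Y): not NE [P1→A gives 8>7; P3→X gives 7>6]
(B,Q,Z): not NE [P1→D gives 8>3; P2→P gives 7>6; P3→X gives 7>4]
(B,Q,W): not NE [P3→X gives 7>6]
(C,P,X): not NE [P1→B gives 8>5; P2→Q gives 8>3; P3→W gives 9>5]
(C,P,Y): not NE [P2→Q gives 5>0]
(C,P,Z): not NE [P1→A gives 9>5; P2→Q gives 2>1; P3→W gives 9>4]
(C,P,W): not NE [P1→A gives 9>2; P2→Q gives 5>3]
(C,Q,X): not NE [P1→B gives 3>1; P3→Z gives 7>6]
(C,Q,Y): not NE [P1→A gives 8>0; P3→Z gives 7>3]
(C,Q,Z): not NE [P1→D gives 8>7]
(C,Q,W): not NE [P1→B gives 8>2; P3→Z gives 7>4]
(D,P,X): not NE [P1→B gives 8>6; P2→Q gives 7>1; P3→W gives 9>2]
(D,P,Y): not NE [P1→C gives 7>6; P2→Q gives 8>4; P3→W gives 9>4]
(D,P,Z): not NE [P1→A gives 9>4; P3→W gives 9>5]
(D,P,W): not NE [P1→A gives 9>8]
(D,Q,X): not NE [P1→B gives 3>0; P3→Y gives 9>6]
(D,Q,Y): not NE [P1→A gives 8>7]
(D,Q,Z): not NE [P2→P gives 6>5; P3→Y gives 9>5]
(D,Q,W): not NE [P1→B gives 8>7; P2→P gives 9>7; P3→Y gives 9>2]

Nash profiles: (B,P,X)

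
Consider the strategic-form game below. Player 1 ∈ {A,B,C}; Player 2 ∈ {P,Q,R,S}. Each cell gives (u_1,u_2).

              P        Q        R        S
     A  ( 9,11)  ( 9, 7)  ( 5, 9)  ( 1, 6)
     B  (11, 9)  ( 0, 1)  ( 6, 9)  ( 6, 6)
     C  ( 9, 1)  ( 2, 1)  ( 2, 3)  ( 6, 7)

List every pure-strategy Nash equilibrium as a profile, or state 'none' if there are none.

(A,P): not NE [P1→B gives 11>9]
(A,Q): not NE [P2→P gives 11>7]
(A,R): not NE [P1→B gives 6>5; P2→P gives 11>9]
(A,S): not NE [P1→C gives 6>1; P2→P gives 11>6]
(B,P): NE
(B,Q): not NE [P1→A gives 9>0; P2→R gives 9>1]
(B,R): NE
(B,S): not NE [P2→R gives 9>6]
(C,P): not NE [P1→B gives 11>9; P2→S gives 7>1]
(C,Q): not NE [P1→A gives 9>2; P2→S gives 7>1]
(C,R): not NE [P1→B gives 6>2; P2→S gives 7>3]
(C,S): NE

NE set: (B,P), (B,R), (C,S)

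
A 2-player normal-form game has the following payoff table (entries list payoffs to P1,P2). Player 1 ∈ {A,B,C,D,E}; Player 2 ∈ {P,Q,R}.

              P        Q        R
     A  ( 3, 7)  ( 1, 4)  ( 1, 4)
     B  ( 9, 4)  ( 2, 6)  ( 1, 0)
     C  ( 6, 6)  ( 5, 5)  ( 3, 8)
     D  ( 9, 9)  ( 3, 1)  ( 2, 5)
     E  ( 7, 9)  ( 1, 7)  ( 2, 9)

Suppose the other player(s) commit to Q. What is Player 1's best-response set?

BR_1 = {C}

u_1(A vs Q) = 1
u_1(B vs Q) = 2
u_1(C vs Q) = 5
u_1(D vs Q) = 3
u_1(E vs Q) = 1
max payoff 5 at {C}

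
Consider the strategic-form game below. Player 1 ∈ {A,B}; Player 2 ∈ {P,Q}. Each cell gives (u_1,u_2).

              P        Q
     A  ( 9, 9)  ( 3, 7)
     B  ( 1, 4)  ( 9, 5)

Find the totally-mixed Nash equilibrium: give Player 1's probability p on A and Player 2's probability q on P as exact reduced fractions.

P1 indiff ⇒ q·9+(1-q)·3 = q·1+(1-q)·9 ⇒ q(8) = (1-q)(6) ⇒ q = 3/7
P2 indiff ⇒ p·9+(1-p)·4 = p·7+(1-p)·5 ⇒ p(2) = (1-p)(1) ⇒ p = 1/3

P1 mixes 1/3 on A; P2 mixes 3/7 on P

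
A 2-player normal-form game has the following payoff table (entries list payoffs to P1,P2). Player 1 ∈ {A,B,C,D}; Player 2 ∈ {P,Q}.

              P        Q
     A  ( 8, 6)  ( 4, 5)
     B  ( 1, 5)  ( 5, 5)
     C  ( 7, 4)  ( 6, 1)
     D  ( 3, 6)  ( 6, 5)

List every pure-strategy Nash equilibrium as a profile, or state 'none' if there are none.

PSNE = {(A,P)}

(A,P): NE
(A,Q): not NE [P1→D gives 6>4; P2→P gives 6>5]
(B,P): not NE [P1→A gives 8>1]
(B,Q): not NE [P1→D gives 6>5]
(C,P): not NE [P1→A gives 8>7]
(C,Q): not NE [P2→P gives 4>1]
(D,P): not NE [P1→A gives 8>3]
(D,Q): not NE [P2→P gives 6>5]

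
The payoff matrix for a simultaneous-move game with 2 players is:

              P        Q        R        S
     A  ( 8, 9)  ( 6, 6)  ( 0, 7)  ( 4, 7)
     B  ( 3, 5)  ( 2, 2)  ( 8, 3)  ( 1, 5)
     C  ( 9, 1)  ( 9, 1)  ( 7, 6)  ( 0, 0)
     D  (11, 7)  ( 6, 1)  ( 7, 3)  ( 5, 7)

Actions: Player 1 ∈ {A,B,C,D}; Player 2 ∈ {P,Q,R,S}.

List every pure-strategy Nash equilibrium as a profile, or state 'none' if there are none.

(A,P): not NE [P1→D gives 11>8]
(A,Q): not NE [P1→C gives 9>6; P2→P gives 9>6]
(A,R): not NE [P1→B gives 8>0; P2→P gives 9>7]
(A,S): not NE [P1→D gives 5>4; P2→P gives 9>7]
(B,P): not NE [P1→D gives 11>3]
(B,Q): not NE [P1→C gives 9>2; P2→S gives 5>2]
(B,R): not NE [P2→S gives 5>3]
(B,S): not NE [P1→D gives 5>1]
(C,P): not NE [P1→D gives 11>9; P2→R gives 6>1]
(C,Q): not NE [P2→R gives 6>1]
(C,R): not NE [P1→B gives 8>7]
(C,S): not NE [P1→D gives 5>0; P2→R gives 6>0]
(D,P): NE
(D,Q): not NE [P1→C gives 9>6; P2→S gives 7>1]
(D,R): not NE [P1→B gives 8>7; P2→S gives 7>3]
(D,S): NE

NE set: (D,P), (D,S)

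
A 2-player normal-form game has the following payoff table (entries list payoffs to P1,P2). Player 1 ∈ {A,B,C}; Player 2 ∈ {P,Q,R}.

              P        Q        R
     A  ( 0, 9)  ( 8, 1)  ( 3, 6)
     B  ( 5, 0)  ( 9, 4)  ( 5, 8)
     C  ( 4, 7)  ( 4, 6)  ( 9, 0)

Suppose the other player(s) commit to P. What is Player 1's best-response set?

u_1(A vs P) = 0
u_1(B vs P) = 5
u_1(C vs P) = 4
max payoff 5 at {B}

argmax u_1 = {B}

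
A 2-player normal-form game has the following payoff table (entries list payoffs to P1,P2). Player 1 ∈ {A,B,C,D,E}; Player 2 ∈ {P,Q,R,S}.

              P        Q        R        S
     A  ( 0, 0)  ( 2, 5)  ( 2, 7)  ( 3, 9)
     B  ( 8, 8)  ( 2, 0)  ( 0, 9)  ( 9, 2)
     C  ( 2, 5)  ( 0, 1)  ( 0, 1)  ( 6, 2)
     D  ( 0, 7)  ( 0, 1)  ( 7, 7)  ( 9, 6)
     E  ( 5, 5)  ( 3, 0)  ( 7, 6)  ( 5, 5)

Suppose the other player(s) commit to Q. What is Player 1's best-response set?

u_1(A vs Q) = 2
u_1(B vs Q) = 2
u_1(C vs Q) = 0
u_1(D vs Q) = 0
u_1(E vs Q) = 3
max payoff 3 at {E}

BR_1 = {E}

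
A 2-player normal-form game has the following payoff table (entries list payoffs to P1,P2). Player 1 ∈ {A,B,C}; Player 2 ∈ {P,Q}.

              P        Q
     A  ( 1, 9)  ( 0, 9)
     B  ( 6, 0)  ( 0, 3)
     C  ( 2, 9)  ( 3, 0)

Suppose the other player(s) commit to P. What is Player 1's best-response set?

u_1(A vs P) = 1
u_1(B vs P) = 6
u_1(C vs P) = 2
max payoff 6 at {B}

argmax u_1 = {B}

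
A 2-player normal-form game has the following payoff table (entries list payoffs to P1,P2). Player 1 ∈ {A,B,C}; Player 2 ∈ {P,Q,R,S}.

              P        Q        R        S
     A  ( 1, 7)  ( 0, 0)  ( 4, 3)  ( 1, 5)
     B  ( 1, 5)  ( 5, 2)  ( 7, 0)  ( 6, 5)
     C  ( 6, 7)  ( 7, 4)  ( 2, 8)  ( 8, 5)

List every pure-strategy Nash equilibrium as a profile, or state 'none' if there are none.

Equilibria: none

(A,P): not NE [P1→C gives 6>1]
(A,Q): not NE [P1→C gives 7>0; P2→P gives 7>0]
(A,R): not NE [P1→B gives 7>4; P2→P gives 7>3]
(A,S): not NE [P1→C gives 8>1; P2→P gives 7>5]
(B,P): not NE [P1→C gives 6>1]
(B,Q): not NE [P1→C gives 7>5; P2→S gives 5>2]
(B,R): not NE [P2→S gives 5>0]
(B,S): not NE [P1→C gives 8>6]
(C,P): not NE [P2→R gives 8>7]
(C,Q): not NE [P2→R gives 8>4]
(C,R): not NE [P1→B gives 7>2]
(C,S): not NE [P2→R gives 8>5]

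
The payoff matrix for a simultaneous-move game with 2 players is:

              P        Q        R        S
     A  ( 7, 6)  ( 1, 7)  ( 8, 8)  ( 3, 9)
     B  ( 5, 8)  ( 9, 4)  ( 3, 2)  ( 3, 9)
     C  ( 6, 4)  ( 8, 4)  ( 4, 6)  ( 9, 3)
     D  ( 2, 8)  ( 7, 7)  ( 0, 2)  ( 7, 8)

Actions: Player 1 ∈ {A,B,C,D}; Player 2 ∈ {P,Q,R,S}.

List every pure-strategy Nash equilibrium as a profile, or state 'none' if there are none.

(A,P): not NE [P2→S gives 9>6]
(A,Q): not NE [P1→B gives 9>1; P2→S gives 9>7]
(A,R): not NE [P2→S gives 9>8]
(A,S): not NE [P1→C gives 9>3]
(B,P): not NE [P1→A gives 7>5; P2→S gives 9>8]
(B,Q): not NE [P2→S gives 9>4]
(B,R): not NE [P1→A gives 8>3; P2→S gives 9>2]
(B,S): not NE [P1→C gives 9>3]
(C,P): not NE [P1→A gives 7>6; P2→R gives 6>4]
(C,Q): not NE [P1→B gives 9>8; P2→R gives 6>4]
(C,R): not NE [P1→A gives 8>4]
(C,S): not NE [P2→R gives 6>3]
(D,P): not NE [P1→A gives 7>2]
(D,Q): not NE [P1→B gives 9>7; P2→S gives 8>7]
(D,R): not NE [P1→A gives 8>0; P2→S gives 8>2]
(D,S): not NE [P1→C gives 9>7]

PSNE: ∅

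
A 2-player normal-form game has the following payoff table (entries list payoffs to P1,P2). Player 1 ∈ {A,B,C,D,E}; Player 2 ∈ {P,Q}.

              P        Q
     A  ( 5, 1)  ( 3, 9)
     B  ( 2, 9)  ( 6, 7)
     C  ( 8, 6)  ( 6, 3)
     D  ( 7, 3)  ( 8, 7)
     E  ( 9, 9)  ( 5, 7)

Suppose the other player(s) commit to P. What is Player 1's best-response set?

u_1(A vs P) = 5
u_1(B vs P) = 2
u_1(C vs P) = 8
u_1(D vs P) = 7
u_1(E vs P) = 9
max payoff 9 at {E}

argmax u_1 = {E}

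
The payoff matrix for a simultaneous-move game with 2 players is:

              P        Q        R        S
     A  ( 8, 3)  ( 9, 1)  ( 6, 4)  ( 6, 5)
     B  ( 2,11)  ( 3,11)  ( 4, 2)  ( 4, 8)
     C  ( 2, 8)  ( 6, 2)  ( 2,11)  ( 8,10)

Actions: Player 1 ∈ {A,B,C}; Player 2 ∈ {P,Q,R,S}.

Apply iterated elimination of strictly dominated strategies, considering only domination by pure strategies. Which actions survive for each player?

P1 drop B (A beats it: P:8>2 Q:9>3 R:6>4 S:6>4)
P2 drop P (R beats it: A:4>3 C:11>8)
P2 drop Q (R beats it: A:4>1 C:11>2)
P1→{A,C} P2→{R,S}

Survivors P1:{A,C} P2:{R,S}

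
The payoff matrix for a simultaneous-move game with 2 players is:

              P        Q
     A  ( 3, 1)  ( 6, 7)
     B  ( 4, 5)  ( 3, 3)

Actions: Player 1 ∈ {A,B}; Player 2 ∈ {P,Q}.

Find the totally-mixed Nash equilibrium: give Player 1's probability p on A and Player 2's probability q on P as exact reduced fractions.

P1 indiff ⇒ q·3+(1-q)·6 = q·4+(1-q)·3 ⇒ q(-1) = (1-q)(-3) ⇒ q = 3/4
P2 indiff ⇒ p·1+(1-p)·5 = p·7+(1-p)·3 ⇒ p(-6) = (1-p)(-2) ⇒ p = 1/4

p=1/4, q=3/4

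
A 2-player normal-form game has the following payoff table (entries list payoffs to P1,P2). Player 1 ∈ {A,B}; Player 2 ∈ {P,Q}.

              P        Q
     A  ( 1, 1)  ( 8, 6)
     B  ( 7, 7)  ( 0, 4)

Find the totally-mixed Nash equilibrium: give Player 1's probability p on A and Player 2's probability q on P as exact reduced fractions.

P1 indiff ⇒ q·1+(1-q)·8 = q·7+(1-q)·0 ⇒ q(-6) = (1-q)(-8) ⇒ q = 4/7
P2 indiff ⇒ p·1+(1-p)·7 = p·6+(1-p)·4 ⇒ p(-5) = (1-p)(-3) ⇒ p = 3/8

P1 mixes 3/8 on A; P2 mixes 4/7 on P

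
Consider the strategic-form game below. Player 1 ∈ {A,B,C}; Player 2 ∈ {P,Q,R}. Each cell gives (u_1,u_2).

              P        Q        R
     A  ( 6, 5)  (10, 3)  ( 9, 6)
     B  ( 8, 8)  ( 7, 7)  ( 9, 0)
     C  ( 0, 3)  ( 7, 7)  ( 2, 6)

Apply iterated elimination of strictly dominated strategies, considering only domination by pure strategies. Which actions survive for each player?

P1 drop C (A beats it: P:6>0 Q:10>7 R:9>2)
P2 drop Q (P beats it: A:5>3 B:8>7)
P1→{A,B} P2→{P,R}

IESDS → P1:{A,B} P2:{P,R}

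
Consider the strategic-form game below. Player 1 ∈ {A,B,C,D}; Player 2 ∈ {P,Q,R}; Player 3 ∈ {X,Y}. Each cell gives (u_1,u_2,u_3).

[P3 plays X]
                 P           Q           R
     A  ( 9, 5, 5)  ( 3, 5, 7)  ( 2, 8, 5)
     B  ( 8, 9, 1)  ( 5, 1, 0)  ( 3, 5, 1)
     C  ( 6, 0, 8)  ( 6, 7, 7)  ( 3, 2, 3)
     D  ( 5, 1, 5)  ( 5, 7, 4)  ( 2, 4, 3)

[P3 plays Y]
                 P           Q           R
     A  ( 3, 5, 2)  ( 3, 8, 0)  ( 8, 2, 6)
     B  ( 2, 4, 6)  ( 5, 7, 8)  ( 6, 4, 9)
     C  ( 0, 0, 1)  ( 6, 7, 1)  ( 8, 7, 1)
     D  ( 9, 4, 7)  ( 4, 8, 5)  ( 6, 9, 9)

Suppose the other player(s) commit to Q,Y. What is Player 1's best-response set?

argmax u_1 = {C}

u_1(A vs Q,Y) = 3
u_1(B vs Q,Y) = 5
u_1(C vs Q,Y) = 6
u_1(D vs Q,Y) = 4
max payoff 6 at {C}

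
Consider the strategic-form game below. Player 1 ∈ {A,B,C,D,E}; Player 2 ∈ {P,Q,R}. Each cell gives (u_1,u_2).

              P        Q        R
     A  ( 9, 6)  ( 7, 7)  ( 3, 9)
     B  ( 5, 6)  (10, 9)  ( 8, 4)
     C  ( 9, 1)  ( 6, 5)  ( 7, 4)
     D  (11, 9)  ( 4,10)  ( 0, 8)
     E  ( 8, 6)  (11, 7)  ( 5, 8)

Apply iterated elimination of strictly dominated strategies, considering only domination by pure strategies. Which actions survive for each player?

P2 drop P (Q beats it: A:7>6 B:9>6 C:5>1 D:10>9 E:7>6)
P1 drop A (B beats it: Q:10>7 R:8>3)
P1 drop C (B beats it: Q:10>6 R:8>7)
P1 drop D (B beats it: Q:10>4 R:8>0)
P1→{B,E} P2→{Q,R}

Survivors P1:{B,E} P2:{Q,R}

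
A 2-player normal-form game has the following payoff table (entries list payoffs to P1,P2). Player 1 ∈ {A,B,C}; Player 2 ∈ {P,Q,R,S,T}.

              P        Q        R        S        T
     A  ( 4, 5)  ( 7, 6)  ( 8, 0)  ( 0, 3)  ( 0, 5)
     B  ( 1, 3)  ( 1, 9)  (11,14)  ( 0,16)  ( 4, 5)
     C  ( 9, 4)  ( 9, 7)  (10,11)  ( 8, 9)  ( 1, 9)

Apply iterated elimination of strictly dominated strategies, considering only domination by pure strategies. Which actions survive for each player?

P1 drop A (C beats it: P:9>4 Q:9>7 R:10>8 S:8>0 T:1>0)
P2 drop P (Q beats it: B:9>3 C:7>4)
P2 drop Q (R beats it: B:14>9 C:11>7)
P2 drop T (R beats it: B:14>5 C:11>9)
P1→{B,C} P2→{R,S}

IESDS → P1:{B,C} P2:{R,S}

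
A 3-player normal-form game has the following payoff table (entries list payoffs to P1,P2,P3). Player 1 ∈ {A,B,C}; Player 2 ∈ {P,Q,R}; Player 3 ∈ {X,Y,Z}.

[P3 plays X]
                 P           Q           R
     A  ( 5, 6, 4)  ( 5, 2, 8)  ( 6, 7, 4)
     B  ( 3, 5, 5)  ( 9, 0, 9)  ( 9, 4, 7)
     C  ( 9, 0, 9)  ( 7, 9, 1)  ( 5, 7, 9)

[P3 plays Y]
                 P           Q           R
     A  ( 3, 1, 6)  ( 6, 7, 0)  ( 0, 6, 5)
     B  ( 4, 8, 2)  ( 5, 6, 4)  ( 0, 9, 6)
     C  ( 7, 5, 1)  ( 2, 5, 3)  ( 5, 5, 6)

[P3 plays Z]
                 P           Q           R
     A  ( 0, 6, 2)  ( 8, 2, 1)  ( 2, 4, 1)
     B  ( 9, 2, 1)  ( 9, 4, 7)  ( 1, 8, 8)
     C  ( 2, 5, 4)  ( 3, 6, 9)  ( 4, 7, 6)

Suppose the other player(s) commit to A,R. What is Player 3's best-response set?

u_3(X vs A,R) = 4
u_3(Y vs A,R) = 5
u_3(Z vs A,R) = 1
max payoff 5 at {Y}

argmax u_3 = {Y}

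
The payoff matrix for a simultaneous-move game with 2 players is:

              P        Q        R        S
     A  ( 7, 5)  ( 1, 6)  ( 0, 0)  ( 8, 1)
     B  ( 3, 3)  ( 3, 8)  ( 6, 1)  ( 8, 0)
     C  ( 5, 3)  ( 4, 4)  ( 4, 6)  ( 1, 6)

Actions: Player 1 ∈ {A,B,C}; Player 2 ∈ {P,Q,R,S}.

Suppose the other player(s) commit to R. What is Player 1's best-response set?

u_1(A vs R) = 0
u_1(B vs R) = 6
u_1(C vs R) = 4
max payoff 6 at {B}

P1 best: {B}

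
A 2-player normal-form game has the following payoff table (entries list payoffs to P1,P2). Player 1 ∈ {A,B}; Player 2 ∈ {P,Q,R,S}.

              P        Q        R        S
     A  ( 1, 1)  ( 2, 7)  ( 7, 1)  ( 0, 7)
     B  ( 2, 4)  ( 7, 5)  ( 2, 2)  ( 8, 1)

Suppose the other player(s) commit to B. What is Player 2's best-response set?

BR_2 = {Q}

u_2(P vs B) = 4
u_2(Q vs B) = 5
u_2(R vs B) = 2
u_2(S vs B) = 1
max payoff 5 at {Q}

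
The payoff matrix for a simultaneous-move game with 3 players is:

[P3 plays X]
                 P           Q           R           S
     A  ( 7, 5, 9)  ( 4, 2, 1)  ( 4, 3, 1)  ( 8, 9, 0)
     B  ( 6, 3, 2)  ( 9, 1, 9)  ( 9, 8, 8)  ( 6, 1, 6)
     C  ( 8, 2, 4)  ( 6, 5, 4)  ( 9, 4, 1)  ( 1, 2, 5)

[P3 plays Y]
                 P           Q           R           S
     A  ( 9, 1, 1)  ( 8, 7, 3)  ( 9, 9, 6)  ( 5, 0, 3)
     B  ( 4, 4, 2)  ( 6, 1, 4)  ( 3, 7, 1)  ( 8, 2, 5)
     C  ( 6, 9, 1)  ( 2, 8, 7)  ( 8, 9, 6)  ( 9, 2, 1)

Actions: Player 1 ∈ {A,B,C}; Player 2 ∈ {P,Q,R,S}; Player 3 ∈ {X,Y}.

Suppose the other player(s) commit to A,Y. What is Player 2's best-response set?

argmax u_2 = {R}

u_2(P vs A,Y) = 1
u_2(Q vs A,Y) = 7
u_2(R vs A,Y) = 9
u_2(S vs A,Y) = 0
max payoff 9 at {R}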